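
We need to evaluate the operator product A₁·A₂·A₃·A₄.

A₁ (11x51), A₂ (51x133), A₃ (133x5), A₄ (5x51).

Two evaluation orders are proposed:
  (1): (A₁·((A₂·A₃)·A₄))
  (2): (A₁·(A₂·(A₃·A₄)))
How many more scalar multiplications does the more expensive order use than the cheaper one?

Order (1) = (A₁·((A₂·A₃)·A₄)): (A₂·A₃): 51×133 by 133×5 → 51×5, cost 51·133·5 = 33915; ((A₂·A₃)·A₄): 51×5 by 5×51 → 51×51, cost 51·5·51 = 13005; cumulative 46920; (A₁·((A₂·A₃)·A₄)): 11×51 by 51×51 → 11×51, cost 11·51·51 = 28611; cumulative 75531. Total 75531.
Order (2) = (A₁·(A₂·(A₃·A₄))): (A₃·A₄): 133×5 by 5×51 → 133×51, cost 133·5·51 = 33915; (A₂·(A₃·A₄)): 51×133 by 133×51 → 51×51, cost 51·133·51 = 345933; cumulative 379848; (A₁·(A₂·(A₃·A₄))): 11×51 by 51×51 → 11×51, cost 11·51·51 = 28611; cumulative 408459. Total 408459.
Difference: |75531 − 408459| = 332928.

332928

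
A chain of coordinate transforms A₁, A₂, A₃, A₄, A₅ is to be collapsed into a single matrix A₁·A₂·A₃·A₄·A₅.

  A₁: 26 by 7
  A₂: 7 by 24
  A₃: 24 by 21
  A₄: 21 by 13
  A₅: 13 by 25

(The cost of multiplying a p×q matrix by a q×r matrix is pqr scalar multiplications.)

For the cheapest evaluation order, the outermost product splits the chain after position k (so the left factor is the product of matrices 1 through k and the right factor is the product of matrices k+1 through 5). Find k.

1

Adjacent pairs: A₁A₂ = 26·7·24 = 4368; A₂A₃ = 7·24·21 = 3528; A₃A₄ = 24·21·13 = 6552; A₄A₅ = 21·13·25 = 6825.
Length 3: A₁..A₃: k=1: 0+3528+26·7·21=7350; k=2: 4368+0+26·24·21=17472 → min 7350 | A₂..A₄: k=2: 0+6552+7·24·13=8736; k=3: 3528+0+7·21·13=5439 → min 5439 | A₃..A₅: k=3: 0+6825+24·21·25=19425; k=4: 6552+0+24·13·25=14352 → min 14352.
Length 4: A₁..A₄: k=1: 0+5439+26·7·13=7805; k=2: 4368+6552+26·24·13=19032; k=3: 7350+0+26·21·13=14448 → min 7805 | A₂..A₅: k=2: 0+14352+7·24·25=18552; k=3: 3528+6825+7·21·25=14028; k=4: 5439+0+7·13·25=7714 → min 7714.
Top-level splits: k=1: (A₁..A₁)·(A₂..A₅) → 0+7714+26·7·25 = 12264; k=2: (A₁..A₂)·(A₃..A₅) → 4368+14352+26·24·25 = 34320; k=3: (A₁..A₃)·(A₄..A₅) → 7350+6825+26·21·25 = 27825; k=4: (A₁..A₄)·(A₅..A₅) → 7805+0+26·13·25 = 16255.
Best split is after A₁, i.e. k = 1.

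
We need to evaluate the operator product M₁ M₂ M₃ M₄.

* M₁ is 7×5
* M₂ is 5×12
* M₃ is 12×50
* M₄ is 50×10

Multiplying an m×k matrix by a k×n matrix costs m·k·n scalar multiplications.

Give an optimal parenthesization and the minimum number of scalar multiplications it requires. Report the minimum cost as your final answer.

Adjacent pairs: M₁M₂ = 7·5·12 = 420; M₂M₃ = 5·12·50 = 3000; M₃M₄ = 12·50·10 = 6000.
Length 3: M₁..M₃: k=1: 0+3000+7·5·50=4750; k=2: 420+0+7·12·50=4620 → min 4620 | M₂..M₄: k=2: 0+6000+5·12·10=6600; k=3: 3000+0+5·50·10=5500 → min 5500.
Length 4: M₁..M₄: k=1: 0+5500+7·5·10=5850; k=2: 420+6000+7·12·10=7260; k=3: 4620+0+7·50·10=8120 → min 5850.
Optimal parenthesization: (M₁ ((M₂ M₃) M₄)) with cost 5850.

5850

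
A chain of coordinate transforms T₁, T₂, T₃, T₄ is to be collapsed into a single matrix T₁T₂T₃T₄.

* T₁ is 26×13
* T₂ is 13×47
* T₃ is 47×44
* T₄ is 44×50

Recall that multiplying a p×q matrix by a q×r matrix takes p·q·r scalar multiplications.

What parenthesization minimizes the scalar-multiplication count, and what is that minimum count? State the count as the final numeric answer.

Adjacent pairs: T₁T₂ = 26·13·47 = 15886; T₂T₃ = 13·47·44 = 26884; T₃T₄ = 47·44·50 = 103400.
Length 3: T₁..T₃: k=1: 0+26884+26·13·44=41756; k=2: 15886+0+26·47·44=69654 → min 41756 | T₂..T₄: k=2: 0+103400+13·47·50=133950; k=3: 26884+0+13·44·50=55484 → min 55484.
Length 4: T₁..T₄: k=1: 0+55484+26·13·50=72384; k=2: 15886+103400+26·47·50=180386; k=3: 41756+0+26·44·50=98956 → min 72384.
Optimal parenthesization: (T₁((T₂T₃)T₄)) with cost 72384.

72384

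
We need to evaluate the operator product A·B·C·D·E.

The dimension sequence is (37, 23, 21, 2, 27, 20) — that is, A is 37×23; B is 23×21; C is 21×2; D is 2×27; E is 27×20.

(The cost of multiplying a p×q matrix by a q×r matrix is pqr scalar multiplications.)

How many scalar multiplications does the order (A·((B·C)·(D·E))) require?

19986

(B·C): 23×21 by 21×2 → 23×2, cost 23·21·2 = 966
(D·E): 2×27 by 27×20 → 2×20, cost 2·27·20 = 1080
((B·C)·(D·E)): 23×2 by 2×20 → 23×20, cost 23·2·20 = 920; cumulative 2966
(A·((B·C)·(D·E))): 37×23 by 23×20 → 37×20, cost 37·23·20 = 17020; cumulative 19986
Total: 19986 scalar multiplications.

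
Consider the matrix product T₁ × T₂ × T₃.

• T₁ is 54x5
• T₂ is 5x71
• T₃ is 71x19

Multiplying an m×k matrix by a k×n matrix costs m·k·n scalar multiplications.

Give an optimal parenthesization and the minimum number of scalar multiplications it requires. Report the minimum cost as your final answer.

(T₁ × (T₂ × T₃)): cost 11875.
((T₁ × T₂) × T₃): cost 92016.
Optimal: (T₁ × (T₂ × T₃)) with cost 11875.

11875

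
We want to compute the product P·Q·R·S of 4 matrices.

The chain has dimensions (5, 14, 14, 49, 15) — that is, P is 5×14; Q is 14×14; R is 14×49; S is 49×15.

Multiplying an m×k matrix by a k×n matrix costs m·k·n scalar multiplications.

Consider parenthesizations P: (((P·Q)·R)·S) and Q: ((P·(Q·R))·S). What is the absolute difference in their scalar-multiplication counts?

8624

Order P = (((P·Q)·R)·S): (P·Q): 5×14 by 14×14 → 5×14, cost 5·14·14 = 980; ((P·Q)·R): 5×14 by 14×49 → 5×49, cost 5·14·49 = 3430; cumulative 4410; (((P·Q)·R)·S): 5×49 by 49×15 → 5×15, cost 5·49·15 = 3675; cumulative 8085. Total 8085.
Order Q = ((P·(Q·R))·S): (Q·R): 14×14 by 14×49 → 14×49, cost 14·14·49 = 9604; (P·(Q·R)): 5×14 by 14×49 → 5×49, cost 5·14·49 = 3430; cumulative 13034; ((P·(Q·R))·S): 5×49 by 49×15 → 5×15, cost 5·49·15 = 3675; cumulative 16709. Total 16709.
Difference: |8085 − 16709| = 8624.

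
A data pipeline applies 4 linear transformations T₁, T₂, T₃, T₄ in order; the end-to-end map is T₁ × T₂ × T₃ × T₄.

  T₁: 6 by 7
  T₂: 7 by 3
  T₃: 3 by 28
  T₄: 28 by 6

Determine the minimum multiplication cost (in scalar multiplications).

Adjacent pairs: T₁T₂ = 6·7·3 = 126; T₂T₃ = 7·3·28 = 588; T₃T₄ = 3·28·6 = 504.
Length 3: T₁..T₃: k=1: 0+588+6·7·28=1764; k=2: 126+0+6·3·28=630 → min 630 | T₂..T₄: k=2: 0+504+7·3·6=630; k=3: 588+0+7·28·6=1764 → min 630.
Length 4: T₁..T₄: k=1: 0+630+6·7·6=882; k=2: 126+504+6·3·6=738; k=3: 630+0+6·28·6=1638 → min 738.
Optimal order: ((T₁ × T₂) × (T₃ × T₄)) with cost 738.

738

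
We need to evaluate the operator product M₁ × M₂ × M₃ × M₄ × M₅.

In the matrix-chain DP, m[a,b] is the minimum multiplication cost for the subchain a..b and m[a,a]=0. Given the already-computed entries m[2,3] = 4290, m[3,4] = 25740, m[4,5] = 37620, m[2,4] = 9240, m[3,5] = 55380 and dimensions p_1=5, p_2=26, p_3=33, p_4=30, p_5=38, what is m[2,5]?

m[2,5] = min over k∈[2,4] of m[2,k]+m[k+1,5]+p_{1}·p_k·p_{5}.
k=2: 0 + 55380 + 5·26·38 = 60320; k=3: 4290 + 37620 + 5·33·38 = 48180; k=4: 9240 + 0 + 5·30·38 = 14940.
Minimum: 14940 at k=4.

14940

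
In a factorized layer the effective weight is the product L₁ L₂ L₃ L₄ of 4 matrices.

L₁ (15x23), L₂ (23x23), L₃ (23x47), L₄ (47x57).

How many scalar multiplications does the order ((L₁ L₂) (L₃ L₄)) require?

(L₁ L₂): 15×23 by 23×23 → 15×23, cost 15·23·23 = 7935
(L₃ L₄): 23×47 by 47×57 → 23×57, cost 23·47·57 = 61617
((L₁ L₂) (L₃ L₄)): 15×23 by 23×57 → 15×57, cost 15·23·57 = 19665; cumulative 89217
Total: 89217 scalar multiplications.

89217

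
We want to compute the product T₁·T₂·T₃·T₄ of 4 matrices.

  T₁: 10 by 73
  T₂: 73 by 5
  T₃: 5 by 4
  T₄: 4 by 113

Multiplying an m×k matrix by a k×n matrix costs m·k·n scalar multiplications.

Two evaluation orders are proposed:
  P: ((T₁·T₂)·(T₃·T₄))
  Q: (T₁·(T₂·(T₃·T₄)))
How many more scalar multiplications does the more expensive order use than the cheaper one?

114435

Order P = ((T₁·T₂)·(T₃·T₄)): (T₁·T₂): 10×73 by 73×5 → 10×5, cost 10·73·5 = 3650; (T₃·T₄): 5×4 by 4×113 → 5×113, cost 5·4·113 = 2260; ((T₁·T₂)·(T₃·T₄)): 10×5 by 5×113 → 10×113, cost 10·5·113 = 5650; cumulative 11560. Total 11560.
Order Q = (T₁·(T₂·(T₃·T₄))): (T₃·T₄): 5×4 by 4×113 → 5×113, cost 5·4·113 = 2260; (T₂·(T₃·T₄)): 73×5 by 5×113 → 73×113, cost 73·5·113 = 41245; cumulative 43505; (T₁·(T₂·(T₃·T₄))): 10×73 by 73×113 → 10×113, cost 10·73·113 = 82490; cumulative 125995. Total 125995.
Difference: |11560 − 125995| = 114435.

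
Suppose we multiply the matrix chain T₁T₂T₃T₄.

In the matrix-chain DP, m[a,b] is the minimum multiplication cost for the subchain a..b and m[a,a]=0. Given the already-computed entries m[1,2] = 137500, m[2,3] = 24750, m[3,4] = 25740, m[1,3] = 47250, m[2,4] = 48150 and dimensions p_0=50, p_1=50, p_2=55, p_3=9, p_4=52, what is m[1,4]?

70650

m[1,4] = min over k∈[1,3] of m[1,k]+m[k+1,4]+p_{0}·p_k·p_{4}.
k=1: 0 + 48150 + 50·50·52 = 178150; k=2: 137500 + 25740 + 50·55·52 = 306240; k=3: 47250 + 0 + 50·9·52 = 70650.
Minimum: 70650 at k=3.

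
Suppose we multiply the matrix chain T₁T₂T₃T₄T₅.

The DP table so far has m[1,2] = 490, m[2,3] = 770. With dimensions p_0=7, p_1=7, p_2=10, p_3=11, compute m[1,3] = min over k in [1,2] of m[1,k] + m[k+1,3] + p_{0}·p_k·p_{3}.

m[1,3] = min over k∈[1,2] of m[1,k]+m[k+1,3]+p_{0}·p_k·p_{3}.
k=1: 0 + 770 + 7·7·11 = 1309; k=2: 490 + 0 + 7·10·11 = 1260.
Minimum: 1260 at k=2.

1260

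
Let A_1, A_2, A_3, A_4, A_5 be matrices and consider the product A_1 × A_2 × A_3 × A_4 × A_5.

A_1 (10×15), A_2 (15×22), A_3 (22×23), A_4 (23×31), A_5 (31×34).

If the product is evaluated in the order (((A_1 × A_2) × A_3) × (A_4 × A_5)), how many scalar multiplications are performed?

(A_1 × A_2): 10×15 by 15×22 → 10×22, cost 10·15·22 = 3300
((A_1 × A_2) × A_3): 10×22 by 22×23 → 10×23, cost 10·22·23 = 5060; cumulative 8360
(A_4 × A_5): 23×31 by 31×34 → 23×34, cost 23·31·34 = 24242
(((A_1 × A_2) × A_3) × (A_4 × A_5)): 10×23 by 23×34 → 10×34, cost 10·23·34 = 7820; cumulative 40422
Total: 40422 scalar multiplications.

40422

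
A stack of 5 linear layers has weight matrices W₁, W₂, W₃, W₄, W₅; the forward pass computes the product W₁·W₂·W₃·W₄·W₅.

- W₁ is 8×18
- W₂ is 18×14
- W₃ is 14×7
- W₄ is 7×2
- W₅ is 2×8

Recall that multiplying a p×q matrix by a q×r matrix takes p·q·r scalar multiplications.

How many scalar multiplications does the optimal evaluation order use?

Adjacent pairs: W₁W₂ = 8·18·14 = 2016; W₂W₃ = 18·14·7 = 1764; W₃W₄ = 14·7·2 = 196; W₄W₅ = 7·2·8 = 112.
Length 3: W₁..W₃: k=1: 0+1764+8·18·7=2772; k=2: 2016+0+8·14·7=2800 → min 2772 | W₂..W₄: k=2: 0+196+18·14·2=700; k=3: 1764+0+18·7·2=2016 → min 700 | W₃..W₅: k=3: 0+112+14·7·8=896; k=4: 196+0+14·2·8=420 → min 420.
Length 4: W₁..W₄: k=1: 0+700+8·18·2=988; k=2: 2016+196+8·14·2=2436; k=3: 2772+0+8·7·2=2884 → min 988 | W₂..W₅: k=2: 0+420+18·14·8=2436; k=3: 1764+112+18·7·8=2884; k=4: 700+0+18·2·8=988 → min 988.
Length 5: W₁..W₅: k=1: 0+988+8·18·8=2140; k=2: 2016+420+8·14·8=3332; k=3: 2772+112+8·7·8=3332; k=4: 988+0+8·2·8=1116 → min 1116.
Optimal order: ((W₁·(W₂·(W₃·W₄)))·W₅) with cost 1116.

1116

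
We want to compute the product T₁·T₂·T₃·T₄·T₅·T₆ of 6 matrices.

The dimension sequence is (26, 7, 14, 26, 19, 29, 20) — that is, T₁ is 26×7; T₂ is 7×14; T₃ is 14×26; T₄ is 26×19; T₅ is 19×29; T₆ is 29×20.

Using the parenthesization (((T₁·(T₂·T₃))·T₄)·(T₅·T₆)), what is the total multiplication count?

(T₂·T₃): 7×14 by 14×26 → 7×26, cost 7·14·26 = 2548
(T₁·(T₂·T₃)): 26×7 by 7×26 → 26×26, cost 26·7·26 = 4732; cumulative 7280
((T₁·(T₂·T₃))·T₄): 26×26 by 26×19 → 26×19, cost 26·26·19 = 12844; cumulative 20124
(T₅·T₆): 19×29 by 29×20 → 19×20, cost 19·29·20 = 11020
(((T₁·(T₂·T₃))·T₄)·(T₅·T₆)): 26×19 by 19×20 → 26×20, cost 26·19·20 = 9880; cumulative 41024
Total: 41024 scalar multiplications.

41024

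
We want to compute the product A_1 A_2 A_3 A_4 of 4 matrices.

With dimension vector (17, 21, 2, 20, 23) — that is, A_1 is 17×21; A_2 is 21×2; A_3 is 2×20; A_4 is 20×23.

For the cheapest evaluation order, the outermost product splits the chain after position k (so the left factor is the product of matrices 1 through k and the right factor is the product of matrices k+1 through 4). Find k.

Adjacent pairs: A_1A_2 = 17·21·2 = 714; A_2A_3 = 21·2·20 = 840; A_3A_4 = 2·20·23 = 920.
Length 3: A_1..A_3: k=1: 0+840+17·21·20=7980; k=2: 714+0+17·2·20=1394 → min 1394 | A_2..A_4: k=2: 0+920+21·2·23=1886; k=3: 840+0+21·20·23=10500 → min 1886.
Top-level splits: k=1: (A_1..A_1)·(A_2..A_4) → 0+1886+17·21·23 = 10097; k=2: (A_1..A_2)·(A_3..A_4) → 714+920+17·2·23 = 2416; k=3: (A_1..A_3)·(A_4..A_4) → 1394+0+17·20·23 = 9214.
Best split is after A_2, i.e. k = 2.

2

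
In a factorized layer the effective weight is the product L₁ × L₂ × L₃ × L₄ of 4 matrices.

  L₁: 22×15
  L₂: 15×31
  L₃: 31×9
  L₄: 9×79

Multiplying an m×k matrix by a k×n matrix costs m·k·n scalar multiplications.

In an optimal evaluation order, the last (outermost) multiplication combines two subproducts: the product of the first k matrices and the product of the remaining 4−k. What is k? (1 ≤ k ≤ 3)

Adjacent pairs: L₁L₂ = 22·15·31 = 10230; L₂L₃ = 15·31·9 = 4185; L₃L₄ = 31·9·79 = 22041.
Length 3: L₁..L₃: k=1: 0+4185+22·15·9=7155; k=2: 10230+0+22·31·9=16368 → min 7155 | L₂..L₄: k=2: 0+22041+15·31·79=58776; k=3: 4185+0+15·9·79=14850 → min 14850.
Top-level splits: k=1: (L₁..L₁)·(L₂..L₄) → 0+14850+22·15·79 = 40920; k=2: (L₁..L₂)·(L₃..L₄) → 10230+22041+22·31·79 = 86149; k=3: (L₁..L₃)·(L₄..L₄) → 7155+0+22·9·79 = 22797.
Best split is after L₃, i.e. k = 3.

3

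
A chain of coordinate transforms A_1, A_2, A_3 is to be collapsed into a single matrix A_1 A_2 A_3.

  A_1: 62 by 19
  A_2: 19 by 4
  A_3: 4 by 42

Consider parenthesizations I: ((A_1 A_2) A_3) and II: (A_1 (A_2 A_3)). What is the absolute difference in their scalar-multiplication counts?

37540

Order I = ((A_1 A_2) A_3): (A_1 A_2): 62×19 by 19×4 → 62×4, cost 62·19·4 = 4712; ((A_1 A_2) A_3): 62×4 by 4×42 → 62×42, cost 62·4·42 = 10416; cumulative 15128. Total 15128.
Order II = (A_1 (A_2 A_3)): (A_2 A_3): 19×4 by 4×42 → 19×42, cost 19·4·42 = 3192; (A_1 (A_2 A_3)): 62×19 by 19×42 → 62×42, cost 62·19·42 = 49476; cumulative 52668. Total 52668.
Difference: |15128 − 52668| = 37540.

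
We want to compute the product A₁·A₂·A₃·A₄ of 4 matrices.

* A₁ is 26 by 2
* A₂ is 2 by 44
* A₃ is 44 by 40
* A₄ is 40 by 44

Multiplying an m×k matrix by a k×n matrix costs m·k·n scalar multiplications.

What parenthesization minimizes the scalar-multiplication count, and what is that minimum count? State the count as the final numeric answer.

Adjacent pairs: A₁A₂ = 26·2·44 = 2288; A₂A₃ = 2·44·40 = 3520; A₃A₄ = 44·40·44 = 77440.
Length 3: A₁..A₃: k=1: 0+3520+26·2·40=5600; k=2: 2288+0+26·44·40=48048 → min 5600 | A₂..A₄: k=2: 0+77440+2·44·44=81312; k=3: 3520+0+2·40·44=7040 → min 7040.
Length 4: A₁..A₄: k=1: 0+7040+26·2·44=9328; k=2: 2288+77440+26·44·44=130064; k=3: 5600+0+26·40·44=51360 → min 9328.
Optimal parenthesization: (A₁·((A₂·A₃)·A₄)) with cost 9328.

9328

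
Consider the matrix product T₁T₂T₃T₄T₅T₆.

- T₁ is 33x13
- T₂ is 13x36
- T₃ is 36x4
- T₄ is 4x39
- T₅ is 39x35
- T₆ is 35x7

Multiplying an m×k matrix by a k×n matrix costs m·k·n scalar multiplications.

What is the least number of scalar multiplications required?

10952

Adjacent pairs: T₁T₂ = 33·13·36 = 15444; T₂T₃ = 13·36·4 = 1872; T₃T₄ = 36·4·39 = 5616; T₄T₅ = 4·39·35 = 5460; T₅T₆ = 39·35·7 = 9555.
Length 3: T₁..T₃: k=1: 0+1872+33·13·4=3588; k=2: 15444+0+33·36·4=20196 → min 3588 | T₂..T₄: k=2: 0+5616+13·36·39=23868; k=3: 1872+0+13·4·39=3900 → min 3900 | T₃..T₅: k=3: 0+5460+36·4·35=10500; k=4: 5616+0+36·39·35=54756 → min 10500 | T₄..T₆: k=4: 0+9555+4·39·7=10647; k=5: 5460+0+4·35·7=6440 → min 6440.
Length 4: T₁..T₄: k=1: 0+3900+33·13·39=20631; k=2: 15444+5616+33·36·39=67392; k=3: 3588+0+33·4·39=8736 → min 8736 | T₂..T₅: k=2: 0+10500+13·36·35=26880; k=3: 1872+5460+13·4·35=9152; k=4: 3900+0+13·39·35=21645 → min 9152 | T₃..T₆: k=3: 0+6440+36·4·7=7448; k=4: 5616+9555+36·39·7=24999; k=5: 10500+0+36·35·7=19320 → min 7448.
Length 5: T₁..T₅: k=1: 0+9152+33·13·35=24167; k=2: 15444+10500+33·36·35=67524; k=3: 3588+5460+33·4·35=13668; k=4: 8736+0+33·39·35=53781 → min 13668 | T₂..T₆: k=2: 0+7448+13·36·7=10724; k=3: 1872+6440+13·4·7=8676; k=4: 3900+9555+13·39·7=17004; k=5: 9152+0+13·35·7=12337 → min 8676.
Length 6: T₁..T₆: k=1: 0+8676+33·13·7=11679; k=2: 15444+7448+33·36·7=31208; k=3: 3588+6440+33·4·7=10952; k=4: 8736+9555+33·39·7=27300; k=5: 13668+0+33·35·7=21753 → min 10952.
Optimal order: ((T₁(T₂T₃))((T₄T₅)T₆)) with cost 10952.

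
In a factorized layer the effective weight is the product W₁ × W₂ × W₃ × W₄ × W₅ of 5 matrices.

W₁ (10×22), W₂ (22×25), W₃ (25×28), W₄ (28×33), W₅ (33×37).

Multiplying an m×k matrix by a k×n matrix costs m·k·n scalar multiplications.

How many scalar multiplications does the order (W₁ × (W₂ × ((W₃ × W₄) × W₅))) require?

(W₃ × W₄): 25×28 by 28×33 → 25×33, cost 25·28·33 = 23100
((W₃ × W₄) × W₅): 25×33 by 33×37 → 25×37, cost 25·33·37 = 30525; cumulative 53625
(W₂ × ((W₃ × W₄) × W₅)): 22×25 by 25×37 → 22×37, cost 22·25·37 = 20350; cumulative 73975
(W₁ × (W₂ × ((W₃ × W₄) × W₅))): 10×22 by 22×37 → 10×37, cost 10·22·37 = 8140; cumulative 82115
Total: 82115 scalar multiplications.

82115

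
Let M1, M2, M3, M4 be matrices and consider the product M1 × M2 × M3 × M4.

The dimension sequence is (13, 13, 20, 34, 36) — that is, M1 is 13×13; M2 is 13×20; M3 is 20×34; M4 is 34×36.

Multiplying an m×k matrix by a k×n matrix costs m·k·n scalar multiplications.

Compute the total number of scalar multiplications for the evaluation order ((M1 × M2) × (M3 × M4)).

37220

(M1 × M2): 13×13 by 13×20 → 13×20, cost 13·13·20 = 3380
(M3 × M4): 20×34 by 34×36 → 20×36, cost 20·34·36 = 24480
((M1 × M2) × (M3 × M4)): 13×20 by 20×36 → 13×36, cost 13·20·36 = 9360; cumulative 37220
Total: 37220 scalar multiplications.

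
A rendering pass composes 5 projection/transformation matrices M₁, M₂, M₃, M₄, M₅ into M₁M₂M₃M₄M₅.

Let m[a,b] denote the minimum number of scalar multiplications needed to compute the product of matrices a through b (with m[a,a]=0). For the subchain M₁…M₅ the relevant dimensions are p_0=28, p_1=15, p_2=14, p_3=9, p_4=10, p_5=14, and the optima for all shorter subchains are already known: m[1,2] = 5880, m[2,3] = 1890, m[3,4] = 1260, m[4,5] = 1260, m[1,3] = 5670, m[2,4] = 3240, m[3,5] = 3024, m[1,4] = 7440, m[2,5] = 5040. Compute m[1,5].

10458

m[1,5] = min over k∈[1,4] of m[1,k]+m[k+1,5]+p_{0}·p_k·p_{5}.
k=1: 0 + 5040 + 28·15·14 = 10920; k=2: 5880 + 3024 + 28·14·14 = 14392; k=3: 5670 + 1260 + 28·9·14 = 10458; k=4: 7440 + 0 + 28·10·14 = 11360.
Minimum: 10458 at k=3.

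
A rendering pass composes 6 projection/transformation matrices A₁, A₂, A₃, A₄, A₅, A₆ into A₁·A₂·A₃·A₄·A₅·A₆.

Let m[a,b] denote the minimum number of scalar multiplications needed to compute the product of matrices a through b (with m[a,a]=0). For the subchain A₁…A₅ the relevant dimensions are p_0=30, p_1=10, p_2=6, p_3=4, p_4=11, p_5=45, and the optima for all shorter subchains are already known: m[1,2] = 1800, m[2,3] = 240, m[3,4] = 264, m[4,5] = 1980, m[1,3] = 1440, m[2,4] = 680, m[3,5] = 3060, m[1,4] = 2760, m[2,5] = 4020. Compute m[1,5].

8820

m[1,5] = min over k∈[1,4] of m[1,k]+m[k+1,5]+p_{0}·p_k·p_{5}.
k=1: 0 + 4020 + 30·10·45 = 17520; k=2: 1800 + 3060 + 30·6·45 = 12960; k=3: 1440 + 1980 + 30·4·45 = 8820; k=4: 2760 + 0 + 30·11·45 = 17610.
Minimum: 8820 at k=3.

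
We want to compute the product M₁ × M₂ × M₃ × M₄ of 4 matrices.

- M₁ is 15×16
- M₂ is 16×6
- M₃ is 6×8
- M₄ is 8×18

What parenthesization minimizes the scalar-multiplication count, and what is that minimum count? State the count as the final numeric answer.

Adjacent pairs: M₁M₂ = 15·16·6 = 1440; M₂M₃ = 16·6·8 = 768; M₃M₄ = 6·8·18 = 864.
Length 3: M₁..M₃: k=1: 0+768+15·16·8=2688; k=2: 1440+0+15·6·8=2160 → min 2160 | M₂..M₄: k=2: 0+864+16·6·18=2592; k=3: 768+0+16·8·18=3072 → min 2592.
Length 4: M₁..M₄: k=1: 0+2592+15·16·18=6912; k=2: 1440+864+15·6·18=3924; k=3: 2160+0+15·8·18=4320 → min 3924.
Optimal parenthesization: ((M₁ × M₂) × (M₃ × M₄)) with cost 3924.

3924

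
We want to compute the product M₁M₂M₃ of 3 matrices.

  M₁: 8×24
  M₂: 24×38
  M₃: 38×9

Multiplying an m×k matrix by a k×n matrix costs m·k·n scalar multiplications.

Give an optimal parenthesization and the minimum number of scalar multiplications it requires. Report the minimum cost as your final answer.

(M₁(M₂M₃)): cost 9936.
((M₁M₂)M₃): cost 10032.
Optimal: (M₁(M₂M₃)) with cost 9936.

9936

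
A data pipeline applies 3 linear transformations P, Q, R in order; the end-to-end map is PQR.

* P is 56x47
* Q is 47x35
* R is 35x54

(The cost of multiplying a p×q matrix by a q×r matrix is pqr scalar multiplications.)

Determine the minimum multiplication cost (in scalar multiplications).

197960

Order (P(QR)): (QR): 47×35 by 35×54 → 47×54, cost 47·35·54 = 88830; (P(QR)): 56×47 by 47×54 → 56×54, cost 56·47·54 = 142128; cumulative 230958. Total 230958.
Order ((PQ)R): (PQ): 56×47 by 47×35 → 56×35, cost 56·47·35 = 92120; ((PQ)R): 56×35 by 35×54 → 56×54, cost 56·35·54 = 105840; cumulative 197960. Total 197960.
Minimum: 197960.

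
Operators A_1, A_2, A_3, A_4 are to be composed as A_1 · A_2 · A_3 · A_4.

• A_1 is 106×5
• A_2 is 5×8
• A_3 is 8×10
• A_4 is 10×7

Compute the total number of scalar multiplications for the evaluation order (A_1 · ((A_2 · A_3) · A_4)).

(A_2 · A_3): 5×8 by 8×10 → 5×10, cost 5·8·10 = 400
((A_2 · A_3) · A_4): 5×10 by 10×7 → 5×7, cost 5·10·7 = 350; cumulative 750
(A_1 · ((A_2 · A_3) · A_4)): 106×5 by 5×7 → 106×7, cost 106·5·7 = 3710; cumulative 4460
Total: 4460 scalar multiplications.

4460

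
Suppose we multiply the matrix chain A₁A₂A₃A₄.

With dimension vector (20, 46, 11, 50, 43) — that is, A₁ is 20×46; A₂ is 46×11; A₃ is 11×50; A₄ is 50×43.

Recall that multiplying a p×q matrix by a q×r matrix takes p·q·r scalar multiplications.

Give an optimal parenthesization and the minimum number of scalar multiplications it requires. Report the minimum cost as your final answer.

Adjacent pairs: A₁A₂ = 20·46·11 = 10120; A₂A₃ = 46·11·50 = 25300; A₃A₄ = 11·50·43 = 23650.
Length 3: A₁..A₃: k=1: 0+25300+20·46·50=71300; k=2: 10120+0+20·11·50=21120 → min 21120 | A₂..A₄: k=2: 0+23650+46·11·43=45408; k=3: 25300+0+46·50·43=124200 → min 45408.
Length 4: A₁..A₄: k=1: 0+45408+20·46·43=84968; k=2: 10120+23650+20·11·43=43230; k=3: 21120+0+20·50·43=64120 → min 43230.
Optimal parenthesization: ((A₁A₂)(A₃A₄)) with cost 43230.

43230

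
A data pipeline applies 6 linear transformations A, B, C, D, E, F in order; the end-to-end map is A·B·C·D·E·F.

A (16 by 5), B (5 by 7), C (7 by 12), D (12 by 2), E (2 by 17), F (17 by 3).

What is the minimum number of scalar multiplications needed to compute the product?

Adjacent pairs: AB = 16·5·7 = 560; BC = 5·7·12 = 420; CD = 7·12·2 = 168; DE = 12·2·17 = 408; EF = 2·17·3 = 102.
Length 3: A..C: k=1: 0+420+16·5·12=1380; k=2: 560+0+16·7·12=1904 → min 1380 | B..D: k=2: 0+168+5·7·2=238; k=3: 420+0+5·12·2=540 → min 238 | C..E: k=3: 0+408+7·12·17=1836; k=4: 168+0+7·2·17=406 → min 406 | D..F: k=4: 0+102+12·2·3=174; k=5: 408+0+12·17·3=1020 → min 174.
Length 4: A..D: k=1: 0+238+16·5·2=398; k=2: 560+168+16·7·2=952; k=3: 1380+0+16·12·2=1764 → min 398 | B..E: k=2: 0+406+5·7·17=1001; k=3: 420+408+5·12·17=1848; k=4: 238+0+5·2·17=408 → min 408 | C..F: k=3: 0+174+7·12·3=426; k=4: 168+102+7·2·3=312; k=5: 406+0+7·17·3=763 → min 312.
Length 5: A..E: k=1: 0+408+16·5·17=1768; k=2: 560+406+16·7·17=2870; k=3: 1380+408+16·12·17=5052; k=4: 398+0+16·2·17=942 → min 942 | B..F: k=2: 0+312+5·7·3=417; k=3: 420+174+5·12·3=774; k=4: 238+102+5·2·3=370; k=5: 408+0+5·17·3=663 → min 370.
Length 6: A..F: k=1: 0+370+16·5·3=610; k=2: 560+312+16·7·3=1208; k=3: 1380+174+16·12·3=2130; k=4: 398+102+16·2·3=596; k=5: 942+0+16·17·3=1758 → min 596.
Optimal order: ((A·(B·(C·D)))·(E·F)) with cost 596.

596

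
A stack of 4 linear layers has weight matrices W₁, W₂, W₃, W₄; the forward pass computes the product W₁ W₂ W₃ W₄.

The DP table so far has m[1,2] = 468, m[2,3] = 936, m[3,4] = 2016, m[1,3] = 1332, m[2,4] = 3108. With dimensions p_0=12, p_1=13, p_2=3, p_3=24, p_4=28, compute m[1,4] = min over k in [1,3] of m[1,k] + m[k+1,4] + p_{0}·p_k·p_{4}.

m[1,4] = min over k∈[1,3] of m[1,k]+m[k+1,4]+p_{0}·p_k·p_{4}.
k=1: 0 + 3108 + 12·13·28 = 7476; k=2: 468 + 2016 + 12·3·28 = 3492; k=3: 1332 + 0 + 12·24·28 = 9396.
Minimum: 3492 at k=2.

3492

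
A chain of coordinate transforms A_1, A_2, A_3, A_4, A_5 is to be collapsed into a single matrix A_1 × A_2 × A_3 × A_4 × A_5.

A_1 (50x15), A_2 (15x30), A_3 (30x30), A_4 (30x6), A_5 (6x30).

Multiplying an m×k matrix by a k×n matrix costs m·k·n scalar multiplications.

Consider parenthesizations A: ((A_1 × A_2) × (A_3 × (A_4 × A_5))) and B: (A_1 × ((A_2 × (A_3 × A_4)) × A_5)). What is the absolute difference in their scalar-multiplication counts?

66600

Order A = ((A_1 × A_2) × (A_3 × (A_4 × A_5))): (A_1 × A_2): 50×15 by 15×30 → 50×30, cost 50·15·30 = 22500; (A_4 × A_5): 30×6 by 6×30 → 30×30, cost 30·6·30 = 5400; (A_3 × (A_4 × A_5)): 30×30 by 30×30 → 30×30, cost 30·30·30 = 27000; cumulative 32400; ((A_1 × A_2) × (A_3 × (A_4 × A_5))): 50×30 by 30×30 → 50×30, cost 50·30·30 = 45000; cumulative 99900. Total 99900.
Order B = (A_1 × ((A_2 × (A_3 × A_4)) × A_5)): (A_3 × A_4): 30×30 by 30×6 → 30×6, cost 30·30·6 = 5400; (A_2 × (A_3 × A_4)): 15×30 by 30×6 → 15×6, cost 15·30·6 = 2700; cumulative 8100; ((A_2 × (A_3 × A_4)) × A_5): 15×6 by 6×30 → 15×30, cost 15·6·30 = 2700; cumulative 10800; (A_1 × ((A_2 × (A_3 × A_4)) × A_5)): 50×15 by 15×30 → 50×30, cost 50·15·30 = 22500; cumulative 33300. Total 33300.
Difference: |99900 − 33300| = 66600.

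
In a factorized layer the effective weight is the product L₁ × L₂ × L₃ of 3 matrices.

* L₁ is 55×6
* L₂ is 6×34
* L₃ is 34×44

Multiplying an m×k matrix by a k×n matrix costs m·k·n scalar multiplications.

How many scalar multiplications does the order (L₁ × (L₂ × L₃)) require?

(L₂ × L₃): 6×34 by 34×44 → 6×44, cost 6·34·44 = 8976
(L₁ × (L₂ × L₃)): 55×6 by 6×44 → 55×44, cost 55·6·44 = 14520; cumulative 23496
Total: 23496 scalar multiplications.

23496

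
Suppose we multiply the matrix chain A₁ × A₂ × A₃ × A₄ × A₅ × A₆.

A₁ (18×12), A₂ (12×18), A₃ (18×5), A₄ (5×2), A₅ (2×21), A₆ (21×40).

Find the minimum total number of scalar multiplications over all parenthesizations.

Adjacent pairs: A₁A₂ = 18·12·18 = 3888; A₂A₃ = 12·18·5 = 1080; A₃A₄ = 18·5·2 = 180; A₄A₅ = 5·2·21 = 210; A₅A₆ = 2·21·40 = 1680.
Length 3: A₁..A₃: k=1: 0+1080+18·12·5=2160; k=2: 3888+0+18·18·5=5508 → min 2160 | A₂..A₄: k=2: 0+180+12·18·2=612; k=3: 1080+0+12·5·2=1200 → min 612 | A₃..A₅: k=3: 0+210+18·5·21=2100; k=4: 180+0+18·2·21=936 → min 936 | A₄..A₆: k=4: 0+1680+5·2·40=2080; k=5: 210+0+5·21·40=4410 → min 2080.
Length 4: A₁..A₄: k=1: 0+612+18·12·2=1044; k=2: 3888+180+18·18·2=4716; k=3: 2160+0+18·5·2=2340 → min 1044 | A₂..A₅: k=2: 0+936+12·18·21=5472; k=3: 1080+210+12·5·21=2550; k=4: 612+0+12·2·21=1116 → min 1116 | A₃..A₆: k=3: 0+2080+18·5·40=5680; k=4: 180+1680+18·2·40=3300; k=5: 936+0+18·21·40=16056 → min 3300.
Length 5: A₁..A₅: k=1: 0+1116+18·12·21=5652; k=2: 3888+936+18·18·21=11628; k=3: 2160+210+18·5·21=4260; k=4: 1044+0+18·2·21=1800 → min 1800 | A₂..A₆: k=2: 0+3300+12·18·40=11940; k=3: 1080+2080+12·5·40=5560; k=4: 612+1680+12·2·40=3252; k=5: 1116+0+12·21·40=11196 → min 3252.
Length 6: A₁..A₆: k=1: 0+3252+18·12·40=11892; k=2: 3888+3300+18·18·40=20148; k=3: 2160+2080+18·5·40=7840; k=4: 1044+1680+18·2·40=4164; k=5: 1800+0+18·21·40=16920 → min 4164.
Optimal order: ((A₁ × (A₂ × (A₃ × A₄))) × (A₅ × A₆)) with cost 4164.

4164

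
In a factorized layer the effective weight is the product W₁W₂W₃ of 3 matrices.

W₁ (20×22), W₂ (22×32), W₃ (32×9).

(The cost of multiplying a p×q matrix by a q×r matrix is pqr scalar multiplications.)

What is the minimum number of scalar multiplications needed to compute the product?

Order (W₁(W₂W₃)): (W₂W₃): 22×32 by 32×9 → 22×9, cost 22·32·9 = 6336; (W₁(W₂W₃)): 20×22 by 22×9 → 20×9, cost 20·22·9 = 3960; cumulative 10296. Total 10296.
Order ((W₁W₂)W₃): (W₁W₂): 20×22 by 22×32 → 20×32, cost 20·22·32 = 14080; ((W₁W₂)W₃): 20×32 by 32×9 → 20×9, cost 20·32·9 = 5760; cumulative 19840. Total 19840.
Minimum: 10296.

10296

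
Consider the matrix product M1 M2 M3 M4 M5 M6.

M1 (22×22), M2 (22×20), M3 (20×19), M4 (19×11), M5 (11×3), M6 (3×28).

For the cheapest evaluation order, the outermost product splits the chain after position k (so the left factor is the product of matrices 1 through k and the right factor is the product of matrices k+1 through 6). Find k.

Adjacent pairs: M1M2 = 22·22·20 = 9680; M2M3 = 22·20·19 = 8360; M3M4 = 20·19·11 = 4180; M4M5 = 19·11·3 = 627; M5M6 = 11·3·28 = 924.
Length 3: M1..M3: k=1: 0+8360+22·22·19=17556; k=2: 9680+0+22·20·19=18040 → min 17556 | M2..M4: k=2: 0+4180+22·20·11=9020; k=3: 8360+0+22·19·11=12958 → min 9020 | M3..M5: k=3: 0+627+20·19·3=1767; k=4: 4180+0+20·11·3=4840 → min 1767 | M4..M6: k=4: 0+924+19·11·28=6776; k=5: 627+0+19·3·28=2223 → min 2223.
Length 4: M1..M4: k=1: 0+9020+22·22·11=14344; k=2: 9680+4180+22·20·11=18700; k=3: 17556+0+22·19·11=22154 → min 14344 | M2..M5: k=2: 0+1767+22·20·3=3087; k=3: 8360+627+22·19·3=10241; k=4: 9020+0+22·11·3=9746 → min 3087 | M3..M6: k=3: 0+2223+20·19·28=12863; k=4: 4180+924+20·11·28=11264; k=5: 1767+0+20·3·28=3447 → min 3447.
Length 5: M1..M5: k=1: 0+3087+22·22·3=4539; k=2: 9680+1767+22·20·3=12767; k=3: 17556+627+22·19·3=19437; k=4: 14344+0+22·11·3=15070 → min 4539 | M2..M6: k=2: 0+3447+22·20·28=15767; k=3: 8360+2223+22·19·28=22287; k=4: 9020+924+22·11·28=16720; k=5: 3087+0+22·3·28=4935 → min 4935.
Top-level splits: k=1: (M1..M1)·(M2..M6) → 0+4935+22·22·28 = 18487; k=2: (M1..M2)·(M3..M6) → 9680+3447+22·20·28 = 25447; k=3: (M1..M3)·(M4..M6) → 17556+2223+22·19·28 = 31483; k=4: (M1..M4)·(M5..M6) → 14344+924+22·11·28 = 22044; k=5: (M1..M5)·(M6..M6) → 4539+0+22·3·28 = 6387.
Best split is after M5, i.e. k = 5.

5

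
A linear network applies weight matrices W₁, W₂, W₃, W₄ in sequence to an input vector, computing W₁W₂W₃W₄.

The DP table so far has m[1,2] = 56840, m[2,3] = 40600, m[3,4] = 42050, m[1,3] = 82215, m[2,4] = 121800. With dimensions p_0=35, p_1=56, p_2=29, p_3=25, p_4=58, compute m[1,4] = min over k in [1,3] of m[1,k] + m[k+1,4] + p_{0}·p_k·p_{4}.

m[1,4] = min over k∈[1,3] of m[1,k]+m[k+1,4]+p_{0}·p_k·p_{4}.
k=1: 0 + 121800 + 35·56·58 = 235480; k=2: 56840 + 42050 + 35·29·58 = 157760; k=3: 82215 + 0 + 35·25·58 = 132965.
Minimum: 132965 at k=3.

132965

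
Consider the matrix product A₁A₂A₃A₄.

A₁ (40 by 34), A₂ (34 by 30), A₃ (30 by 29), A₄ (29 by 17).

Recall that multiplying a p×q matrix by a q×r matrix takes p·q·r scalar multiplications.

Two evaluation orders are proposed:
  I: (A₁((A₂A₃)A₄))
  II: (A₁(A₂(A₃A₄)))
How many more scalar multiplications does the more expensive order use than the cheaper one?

Order I = (A₁((A₂A₃)A₄)): (A₂A₃): 34×30 by 30×29 → 34×29, cost 34·30·29 = 29580; ((A₂A₃)A₄): 34×29 by 29×17 → 34×17, cost 34·29·17 = 16762; cumulative 46342; (A₁((A₂A₃)A₄)): 40×34 by 34×17 → 40×17, cost 40·34·17 = 23120; cumulative 69462. Total 69462.
Order II = (A₁(A₂(A₃A₄))): (A₃A₄): 30×29 by 29×17 → 30×17, cost 30·29·17 = 14790; (A₂(A₃A₄)): 34×30 by 30×17 → 34×17, cost 34·30·17 = 17340; cumulative 32130; (A₁(A₂(A₃A₄))): 40×34 by 34×17 → 40×17, cost 40·34·17 = 23120; cumulative 55250. Total 55250.
Difference: |69462 − 55250| = 14212.

14212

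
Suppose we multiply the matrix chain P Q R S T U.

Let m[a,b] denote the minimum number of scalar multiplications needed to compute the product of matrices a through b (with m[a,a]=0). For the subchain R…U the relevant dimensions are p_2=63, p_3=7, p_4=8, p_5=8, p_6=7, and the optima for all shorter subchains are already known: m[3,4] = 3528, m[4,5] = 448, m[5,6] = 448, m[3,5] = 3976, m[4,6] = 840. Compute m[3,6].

m[3,6] = min over k∈[3,5] of m[3,k]+m[k+1,6]+p_{2}·p_k·p_{6}.
k=3: 0 + 840 + 63·7·7 = 3927; k=4: 3528 + 448 + 63·8·7 = 7504; k=5: 3976 + 0 + 63·8·7 = 7504.
Minimum: 3927 at k=3.

3927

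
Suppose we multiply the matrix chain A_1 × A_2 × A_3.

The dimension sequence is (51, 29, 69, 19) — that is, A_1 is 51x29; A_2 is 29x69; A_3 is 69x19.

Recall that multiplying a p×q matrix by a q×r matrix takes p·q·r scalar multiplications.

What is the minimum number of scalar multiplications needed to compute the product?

Order (A_1 × (A_2 × A_3)): (A_2 × A_3): 29×69 by 69×19 → 29×19, cost 29·69·19 = 38019; (A_1 × (A_2 × A_3)): 51×29 by 29×19 → 51×19, cost 51·29·19 = 28101; cumulative 66120. Total 66120.
Order ((A_1 × A_2) × A_3): (A_1 × A_2): 51×29 by 29×69 → 51×69, cost 51·29·69 = 102051; ((A_1 × A_2) × A_3): 51×69 by 69×19 → 51×19, cost 51·69·19 = 66861; cumulative 168912. Total 168912.
Minimum: 66120.

66120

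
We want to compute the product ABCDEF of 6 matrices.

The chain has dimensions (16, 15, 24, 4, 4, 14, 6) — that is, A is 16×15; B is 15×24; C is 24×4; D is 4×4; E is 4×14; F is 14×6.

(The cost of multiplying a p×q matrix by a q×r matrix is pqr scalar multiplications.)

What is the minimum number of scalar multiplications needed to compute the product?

3216

Adjacent pairs: AB = 16·15·24 = 5760; BC = 15·24·4 = 1440; CD = 24·4·4 = 384; DE = 4·4·14 = 224; EF = 4·14·6 = 336.
Length 3: A..C: k=1: 0+1440+16·15·4=2400; k=2: 5760+0+16·24·4=7296 → min 2400 | B..D: k=2: 0+384+15·24·4=1824; k=3: 1440+0+15·4·4=1680 → min 1680 | C..E: k=3: 0+224+24·4·14=1568; k=4: 384+0+24·4·14=1728 → min 1568 | D..F: k=4: 0+336+4·4·6=432; k=5: 224+0+4·14·6=560 → min 432.
Length 4: A..D: k=1: 0+1680+16·15·4=2640; k=2: 5760+384+16·24·4=7680; k=3: 2400+0+16·4·4=2656 → min 2640 | B..E: k=2: 0+1568+15·24·14=6608; k=3: 1440+224+15·4·14=2504; k=4: 1680+0+15·4·14=2520 → min 2504 | C..F: k=3: 0+432+24·4·6=1008; k=4: 384+336+24·4·6=1296; k=5: 1568+0+24·14·6=3584 → min 1008.
Length 5: A..E: k=1: 0+2504+16·15·14=5864; k=2: 5760+1568+16·24·14=12704; k=3: 2400+224+16·4·14=3520; k=4: 2640+0+16·4·14=3536 → min 3520 | B..F: k=2: 0+1008+15·24·6=3168; k=3: 1440+432+15·4·6=2232; k=4: 1680+336+15·4·6=2376; k=5: 2504+0+15·14·6=3764 → min 2232.
Length 6: A..F: k=1: 0+2232+16·15·6=3672; k=2: 5760+1008+16·24·6=9072; k=3: 2400+432+16·4·6=3216; k=4: 2640+336+16·4·6=3360; k=5: 3520+0+16·14·6=4864 → min 3216.
Optimal order: ((A(BC))(D(EF))) with cost 3216.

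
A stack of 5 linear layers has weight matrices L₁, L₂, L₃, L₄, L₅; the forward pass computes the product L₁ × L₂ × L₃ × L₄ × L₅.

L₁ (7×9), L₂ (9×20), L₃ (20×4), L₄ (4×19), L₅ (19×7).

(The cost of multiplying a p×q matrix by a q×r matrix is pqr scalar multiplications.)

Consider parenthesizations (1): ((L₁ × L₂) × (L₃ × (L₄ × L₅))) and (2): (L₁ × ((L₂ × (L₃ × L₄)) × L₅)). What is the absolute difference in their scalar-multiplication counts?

3246

Order (1) = ((L₁ × L₂) × (L₃ × (L₄ × L₅))): (L₁ × L₂): 7×9 by 9×20 → 7×20, cost 7·9·20 = 1260; (L₄ × L₅): 4×19 by 19×7 → 4×7, cost 4·19·7 = 532; (L₃ × (L₄ × L₅)): 20×4 by 4×7 → 20×7, cost 20·4·7 = 560; cumulative 1092; ((L₁ × L₂) × (L₃ × (L₄ × L₅))): 7×20 by 20×7 → 7×7, cost 7·20·7 = 980; cumulative 3332. Total 3332.
Order (2) = (L₁ × ((L₂ × (L₃ × L₄)) × L₅)): (L₃ × L₄): 20×4 by 4×19 → 20×19, cost 20·4·19 = 1520; (L₂ × (L₃ × L₄)): 9×20 by 20×19 → 9×19, cost 9·20·19 = 3420; cumulative 4940; ((L₂ × (L₃ × L₄)) × L₅): 9×19 by 19×7 → 9×7, cost 9·19·7 = 1197; cumulative 6137; (L₁ × ((L₂ × (L₃ × L₄)) × L₅)): 7×9 by 9×7 → 7×7, cost 7·9·7 = 441; cumulative 6578. Total 6578.
Difference: |3332 − 6578| = 3246.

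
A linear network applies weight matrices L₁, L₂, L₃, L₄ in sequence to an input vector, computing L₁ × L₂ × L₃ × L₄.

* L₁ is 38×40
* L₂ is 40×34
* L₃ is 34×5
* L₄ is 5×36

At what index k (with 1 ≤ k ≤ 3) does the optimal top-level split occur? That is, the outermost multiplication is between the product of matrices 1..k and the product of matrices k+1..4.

Adjacent pairs: L₁L₂ = 38·40·34 = 51680; L₂L₃ = 40·34·5 = 6800; L₃L₄ = 34·5·36 = 6120.
Length 3: L₁..L₃: k=1: 0+6800+38·40·5=14400; k=2: 51680+0+38·34·5=58140 → min 14400 | L₂..L₄: k=2: 0+6120+40·34·36=55080; k=3: 6800+0+40·5·36=14000 → min 14000.
Top-level splits: k=1: (L₁..L₁)·(L₂..L₄) → 0+14000+38·40·36 = 68720; k=2: (L₁..L₂)·(L₃..L₄) → 51680+6120+38·34·36 = 104312; k=3: (L₁..L₃)·(L₄..L₄) → 14400+0+38·5·36 = 21240.
Best split is after L₃, i.e. k = 3.

3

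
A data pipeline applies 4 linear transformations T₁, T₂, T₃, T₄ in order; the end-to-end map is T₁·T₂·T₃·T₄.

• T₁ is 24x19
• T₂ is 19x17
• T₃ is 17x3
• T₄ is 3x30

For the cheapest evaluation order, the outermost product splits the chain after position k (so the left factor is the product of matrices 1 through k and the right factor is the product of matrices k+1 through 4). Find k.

3

Adjacent pairs: T₁T₂ = 24·19·17 = 7752; T₂T₃ = 19·17·3 = 969; T₃T₄ = 17·3·30 = 1530.
Length 3: T₁..T₃: k=1: 0+969+24·19·3=2337; k=2: 7752+0+24·17·3=8976 → min 2337 | T₂..T₄: k=2: 0+1530+19·17·30=11220; k=3: 969+0+19·3·30=2679 → min 2679.
Top-level splits: k=1: (T₁..T₁)·(T₂..T₄) → 0+2679+24·19·30 = 16359; k=2: (T₁..T₂)·(T₃..T₄) → 7752+1530+24·17·30 = 21522; k=3: (T₁..T₃)·(T₄..T₄) → 2337+0+24·3·30 = 4497.
Best split is after T₃, i.e. k = 3.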